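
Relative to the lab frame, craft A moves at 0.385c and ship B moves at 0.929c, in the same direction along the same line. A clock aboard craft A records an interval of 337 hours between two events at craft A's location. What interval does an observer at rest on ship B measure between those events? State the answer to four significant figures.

633.8 hours

Speed of craft A in ship B's frame: u = (v_A − v_B)/(1 − v_A v_B/c²) = (0.385 − 0.929)/(1 − 0.385×0.929) = −0.544/0.642335 = −0.84691; |u| = 0.84691c.
γ for this relative speed: γ = 1/√(1 − 0.717257) = 1.8806.
Craft A's interval is proper; time dilation gives Δt_B = γΔτ = 1.8806 × 337 hours = 633.8 hours.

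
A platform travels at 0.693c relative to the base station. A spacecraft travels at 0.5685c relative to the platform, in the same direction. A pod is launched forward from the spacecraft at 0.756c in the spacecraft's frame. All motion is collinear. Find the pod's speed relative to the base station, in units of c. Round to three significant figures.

First combine the pod and spacecraft (S''→S'): u₁ = (0.756 + 0.5685)/(1 + 0.756×0.5685) = 1.3245/1.429786 = 0.92636.
Then combine with the platform (S'→S): u = (0.92636 + 0.693)/(1 + 0.92636×0.693) = 1.61936/1.64196748 = 0.98623.

0.986c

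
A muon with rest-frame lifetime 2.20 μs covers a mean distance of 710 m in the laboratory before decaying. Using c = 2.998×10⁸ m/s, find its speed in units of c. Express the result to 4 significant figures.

d = βγcτ ⇒ βγ = d/(cτ) = 710.0 m / (659.56 m) = 1.0765.
β = (βγ)/√(1+(βγ)²) = 1.0765/√2.15885 = 0.7327.

0.7327c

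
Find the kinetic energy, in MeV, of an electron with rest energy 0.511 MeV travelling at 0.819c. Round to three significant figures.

γ = 1/√(1 − β²) = 1/√(1 − 0.670761) = 1/√0.329239 = 1.74279.
Kinetic energy: K = (γ − 1)mc² = (1.74279 − 1) × 0.511 MeV = 0.74279 × 0.511 = 0.380 MeV.

0.380 MeV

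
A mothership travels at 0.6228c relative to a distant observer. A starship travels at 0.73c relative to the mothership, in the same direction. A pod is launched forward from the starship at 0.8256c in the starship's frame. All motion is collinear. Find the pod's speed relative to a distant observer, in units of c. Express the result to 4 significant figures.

0.9931c

First combine the pod and starship (S''→S'): u₁ = (0.8256 + 0.73)/(1 + 0.8256×0.73) = 1.5556/1.602688 = 0.97062.
Then combine with the mothership (S'→S): u = (0.97062 + 0.6228)/(1 + 0.97062×0.6228) = 1.59342/1.604502136 = 0.99309.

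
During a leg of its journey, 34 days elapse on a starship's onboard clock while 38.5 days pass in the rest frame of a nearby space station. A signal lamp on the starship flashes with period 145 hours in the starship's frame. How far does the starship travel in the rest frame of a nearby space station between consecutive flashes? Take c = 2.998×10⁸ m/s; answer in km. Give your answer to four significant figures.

γ = Δt/Δτ = 38.5/34 = 1.13235.
β = √(1 − 1/γ²) = 0.46915. Lab-frame period = γτ = 1.13235×145 hours = 164.19 hours. Distance = βc × γτ = 0.46915 × 2.998×10⁸ m/s × 591084 s = 8.3137×10^13 m = 8.314×10^10 km.

8.314×10^10 km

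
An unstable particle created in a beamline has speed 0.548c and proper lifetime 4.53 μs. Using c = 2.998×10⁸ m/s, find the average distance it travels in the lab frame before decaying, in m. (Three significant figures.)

Lorentz factor: γ = (1 − 0.300304)^(−1/2) = 1.1955.
Lab-frame lifetime: Δt = γτ = 1.1955 × 4.53 μs = 5.4156 μs.
Distance: d = vΔt = 0.548 × 2.998×10⁸ m/s × 5.4156×10^-6 s = 890 m.

890 m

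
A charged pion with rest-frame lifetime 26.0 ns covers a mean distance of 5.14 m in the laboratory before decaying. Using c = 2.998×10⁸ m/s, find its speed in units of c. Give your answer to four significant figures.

d = βγcτ ⇒ βγ = d/(cτ) = 5.140 m / (7.7948 m) = 0.65941.
β = (βγ)/√(1+(βγ)²) = 0.65941/√1.434822 = 0.5505.

0.5505c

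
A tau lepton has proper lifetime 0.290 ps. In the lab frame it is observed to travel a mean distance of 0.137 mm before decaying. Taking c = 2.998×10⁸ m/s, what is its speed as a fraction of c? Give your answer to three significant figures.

0.844c

d = βγcτ ⇒ βγ = d/(cτ) = 1.370×10^-4 m / (8.6942×10^-5 m) = 1.5758.
β = (βγ)/√(1+(βγ)²) = 1.5758/√3.48315 = 0.844.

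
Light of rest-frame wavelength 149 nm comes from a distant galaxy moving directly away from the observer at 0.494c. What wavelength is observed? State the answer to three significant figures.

Relativistic Doppler for wavelength: λ_obs = λ_src · √((1+β)/(1−β)).
With β = 0.494: factor = √(1.494/0.506) = 1.7183.
λ_obs = 149 × 1.7183 = 256 nm.

256 nm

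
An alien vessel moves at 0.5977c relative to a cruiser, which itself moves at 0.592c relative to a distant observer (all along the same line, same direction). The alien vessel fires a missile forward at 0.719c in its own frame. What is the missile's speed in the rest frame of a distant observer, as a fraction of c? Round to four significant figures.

Compose velocities in two stages. Stage 1 (into S'): u₁ = (0.719+0.5977)/(1+0.719×0.5977) = 0.92093.
Stage 2 (into S): u = (0.92093+0.592)/(1+0.92093×0.592) = 0.97912, so the speed is 0.9791c.

0.9791c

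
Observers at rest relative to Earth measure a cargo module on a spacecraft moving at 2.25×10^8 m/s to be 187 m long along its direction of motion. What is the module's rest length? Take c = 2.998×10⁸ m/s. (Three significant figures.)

β = v/c = (2.25×10^8 m/s)/(2.998×10⁸ m/s) = 0.7505.
γ = 1/√(1 − β²) = 1/√(1 − 0.56325025) = 1/√0.43674975 = 1/0.66087 = 1.5132.
Proper length: L₀ = γ·L = 1.5132 × 187 = 283 m.

283 m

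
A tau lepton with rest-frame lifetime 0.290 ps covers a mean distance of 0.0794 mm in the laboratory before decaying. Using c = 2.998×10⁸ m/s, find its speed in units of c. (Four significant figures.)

0.6744c

d = βγcτ ⇒ βγ = d/(cτ) = 7.940×10^-5 m / (8.6942×10^-5 m) = 0.91325.
β = (βγ)/√(1+(βγ)²) = 0.91325/√1.834026 = 0.6744.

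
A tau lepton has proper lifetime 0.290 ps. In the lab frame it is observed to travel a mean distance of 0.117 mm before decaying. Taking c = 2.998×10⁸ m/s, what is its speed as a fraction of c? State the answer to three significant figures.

0.803c

Lab distance = (lab lifetime)·v = γτ·βc, so βγ = d/(cτ) = 1.170×10^-4/(2.998×10⁸ × 2.900×10^-13) = 1.3457.
With βγ = 1.3457: γ² = 1 + (βγ)² = 2.81091, and β = (βγ)/γ = 1.3457/1.67658 = 0.803.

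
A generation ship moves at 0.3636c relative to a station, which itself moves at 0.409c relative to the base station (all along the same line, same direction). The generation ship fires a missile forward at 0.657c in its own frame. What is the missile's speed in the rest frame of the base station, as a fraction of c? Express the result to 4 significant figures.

0.9221c

Compose velocities in two stages. Stage 1 (into S'): u₁ = (0.657+0.3636)/(1+0.657×0.3636) = 0.82381.
Stage 2 (into S): u = (0.82381+0.409)/(1+0.82381×0.409) = 0.92211, so the speed is 0.9221c.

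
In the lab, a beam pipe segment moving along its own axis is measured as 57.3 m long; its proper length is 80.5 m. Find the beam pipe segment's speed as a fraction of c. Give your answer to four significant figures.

0.7024c

Length contraction gives γ = L₀/L = 80.5/57.3 = 1.4049.
β = √(1 − 1/γ²) = √0.493349 = 0.7024.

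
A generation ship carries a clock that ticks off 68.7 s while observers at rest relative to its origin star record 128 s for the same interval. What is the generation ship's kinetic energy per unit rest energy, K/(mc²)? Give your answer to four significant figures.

From Δt = γΔτ: γ = 128/68.7 = 1.86317.
Since K = (γ−1)mc², K/(mc²) = 1.86317 − 1 = 0.8632.

0.8632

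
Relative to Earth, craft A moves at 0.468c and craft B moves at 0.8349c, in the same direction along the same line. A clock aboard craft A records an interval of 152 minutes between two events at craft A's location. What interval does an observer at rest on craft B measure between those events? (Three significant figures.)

190 minutes

The velocity of craft A relative to craft B is (0.468 − 0.8349)c / (1 − 0.468×0.8349) = −0.6022c; relative speed 0.6022c.
γ for this relative speed: γ = 1/√(1 − 0.362645) = 1.2526.
The clock on craft A records proper time, so craft B measures Δt = γΔτ = 1.2526 × 152 = 190 minutes.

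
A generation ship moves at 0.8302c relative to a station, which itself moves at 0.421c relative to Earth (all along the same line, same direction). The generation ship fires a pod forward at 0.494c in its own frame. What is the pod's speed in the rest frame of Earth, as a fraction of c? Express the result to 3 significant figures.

Apply u = (u'+v)/(1+u'v) twice. Pod in the station frame: (0.494+0.8302)/(1+0.494·0.8302) = 1.3242/1.4101188 = 0.93907c.
That velocity, transformed to the rest frame of Earth: (0.93907+0.421)/(1+0.93907·0.421) = 1.36007/1.39534847 = 0.97472c.

0.975c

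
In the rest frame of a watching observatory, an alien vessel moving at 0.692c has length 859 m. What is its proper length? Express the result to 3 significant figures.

γ = 1/√(1 − β²) = 1/√(1 − 0.478864) = 1/√0.521136 = 1/0.721897 = 1.3852.
Proper length: L₀ = γ·L = 1.3852 × 859 = 1190 m.

1190 m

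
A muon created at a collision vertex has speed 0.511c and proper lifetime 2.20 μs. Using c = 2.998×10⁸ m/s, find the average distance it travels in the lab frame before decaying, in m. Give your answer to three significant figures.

β² = 0.261121, so γ = 1/√0.738879 = 1.1634.
Lab-frame lifetime: Δt = γτ = 1.1634 × 2.20 μs = 2.5595 μs.
Distance: d = vΔt = 0.511 × 2.998×10⁸ m/s × 2.5595×10^-6 s = 392 m.

392 m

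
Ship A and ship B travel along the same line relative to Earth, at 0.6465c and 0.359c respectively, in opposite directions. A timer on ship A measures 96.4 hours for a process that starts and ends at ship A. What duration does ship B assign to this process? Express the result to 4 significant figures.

Speed of ship A in ship B's frame: u = (v_A + v_B)/(1 + v_A v_B/c²) = (0.6465 + 0.359)/(1 + 0.6465×0.359) = 1.0055/1.2320935 = 0.81609; |u| = 0.81609c.
γ for this relative speed: γ = 1/√(1 − 0.666003) = 1.7303.
Ship A's interval is proper; time dilation gives Δt_B = γΔτ = 1.7303 × 96.4 hours = 166.8 hours.

166.8 hours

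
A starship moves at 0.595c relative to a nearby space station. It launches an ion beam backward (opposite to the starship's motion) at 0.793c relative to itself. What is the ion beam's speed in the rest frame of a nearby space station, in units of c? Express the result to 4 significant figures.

0.3749c

In units of c, u = (u' + v)/(1 + u'v) with u' = −0.793 and v = 0.595.
Numerator: −0.793 + 0.595 = −0.198. Denominator: 1 + (−0.793)(0.595) = 0.528165.
u = −0.198/0.528165 = −0.37488, so the speed is 0.3749c.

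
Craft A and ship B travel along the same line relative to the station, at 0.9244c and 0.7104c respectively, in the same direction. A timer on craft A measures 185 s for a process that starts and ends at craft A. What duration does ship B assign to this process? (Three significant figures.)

237 s

Speed of craft A in ship B's frame: u = (v_A − v_B)/(1 − v_A v_B/c²) = (0.9244 − 0.7104)/(1 − 0.9244×0.7104) = 0.214/0.34330624 = 0.62335; |u| = 0.62335c.
At |u| = 0.62335c, γ = (1 − 0.388565)^(−1/2) = 1.2789.
The clock on craft A records proper time, so ship B measures Δt = γΔτ = 1.2789 × 185 = 237 s.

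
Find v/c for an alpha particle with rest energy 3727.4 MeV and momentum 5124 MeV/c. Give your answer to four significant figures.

0.8087

pc/(mc²) = 5124/3727.4 = 1.3747 = βγ = β/√(1−β²).
So β² = x²/(1 + x²) with x = 1.3747: x² = 1.8898, β² = 1.8898/2.8898 = 0.653955, β = 0.8087.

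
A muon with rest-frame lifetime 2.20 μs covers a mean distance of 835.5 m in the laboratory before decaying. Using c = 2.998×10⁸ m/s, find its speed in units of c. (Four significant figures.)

0.7849c

Let x = d/(cτ) = 835.5 m / (2.998×10⁸ m/s × 2.200×10^-6 s) = 1.2668. Since d = βγcτ, x = βγ = β/√(1−β²).
Solving: β² = x²/(1+x²) = 1.60478/2.60478 = 0.61609, so β = 0.7849.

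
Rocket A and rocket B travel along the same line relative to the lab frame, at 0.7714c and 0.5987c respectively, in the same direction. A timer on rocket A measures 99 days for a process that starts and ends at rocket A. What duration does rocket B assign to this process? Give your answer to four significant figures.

Transform rocket A's velocity into rocket B's frame: (0.7714 − 0.5987)/(1 − 0.7714·0.5987) = 0.1727/0.53816282, so the relative speed is 0.32091c.
At |u| = 0.32091c, γ = (1 − 0.102983)^(−1/2) = 1.0558.
The clock on rocket A records proper time, so rocket B measures Δt = γΔτ = 1.0558 × 99 = 104.5 days.

104.5 days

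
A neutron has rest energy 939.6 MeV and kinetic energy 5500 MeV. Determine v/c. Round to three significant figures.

γ = 1 + K/(mc²) = 1 + 5500/939.6 = 6.8536.
β = √(1 − 1/γ²) = √(1 − 0.0212894) = √0.9787106 = 0.989.

0.989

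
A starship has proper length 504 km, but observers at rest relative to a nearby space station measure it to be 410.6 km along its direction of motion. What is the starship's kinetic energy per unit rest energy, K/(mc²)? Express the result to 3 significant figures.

0.227

From L = L₀/γ: γ = 504/410.6 = 1.22747.
K/(mc²) = γ − 1 = 1.22747 − 1 = 0.227.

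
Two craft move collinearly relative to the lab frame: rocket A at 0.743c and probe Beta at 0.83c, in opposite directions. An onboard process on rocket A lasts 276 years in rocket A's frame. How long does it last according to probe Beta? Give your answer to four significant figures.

1195 years

The velocity of rocket A relative to probe Beta is (0.743 + 0.83)c / (1 + 0.743×0.83) = 0.97298c; relative speed 0.97298c.
At |u| = 0.97298c, γ = (1 − 0.94669)^(−1/2) = 4.3311.
Rocket A's interval is proper; time dilation gives Δt_B = γΔτ = 4.3311 × 276 years = 1195 years.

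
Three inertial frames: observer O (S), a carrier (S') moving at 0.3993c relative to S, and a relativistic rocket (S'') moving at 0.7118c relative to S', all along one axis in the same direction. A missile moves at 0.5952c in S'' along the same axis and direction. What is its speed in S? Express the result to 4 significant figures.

0.9640c

First combine the missile and relativistic rocket (S''→S'): u₁ = (0.5952 + 0.7118)/(1 + 0.5952×0.7118) = 1.307/1.42366336 = 0.91805.
Then combine with the carrier (S'→S): u = (0.91805 + 0.3993)/(1 + 0.91805×0.3993) = 1.31735/1.366577365 = 0.96398.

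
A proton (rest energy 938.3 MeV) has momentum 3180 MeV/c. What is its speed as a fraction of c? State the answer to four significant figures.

0.9591c

pc/(mc²) = 3180/938.3 = 3.3891 = βγ = β/√(1−β²).
So β² = x²/(1 + x²) with x = 3.3891: x² = 11.486, β² = 11.486/12.486 = 0.91991, β = 0.9591.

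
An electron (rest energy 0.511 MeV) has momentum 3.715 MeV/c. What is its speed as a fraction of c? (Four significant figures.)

pc/(mc²) = 3.715/0.511 = 7.2701 = βγ = β/√(1−β²).
So β² = x²/(1 + x²) with x = 7.2701: x² = 52.8544, β² = 52.8544/53.8544 = 0.981431, β = 0.9907.

0.9907c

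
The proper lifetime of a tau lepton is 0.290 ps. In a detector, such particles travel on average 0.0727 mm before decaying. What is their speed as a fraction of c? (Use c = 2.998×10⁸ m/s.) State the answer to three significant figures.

0.641c

Let x = d/(cτ) = 7.270×10^-5 m / (2.998×10⁸ m/s × 2.900×10^-13 s) = 0.83619. Since d = βγcτ, x = βγ = β/√(1−β²).
Solving: β² = x²/(1+x²) = 0.699214/1.699214 = 0.411493, so β = 0.641.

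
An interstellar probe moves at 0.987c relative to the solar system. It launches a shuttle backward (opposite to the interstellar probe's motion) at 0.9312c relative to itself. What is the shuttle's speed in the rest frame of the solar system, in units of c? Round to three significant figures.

0.690c

Relativistic velocity addition: u = (u' + v)/(1 + u'v/c²), with u' = −0.9312c and v = 0.987c.
Numerator: −0.9312 + 0.987 = 0.0558. Denominator: 1 + (−0.9312)(0.987) = 0.0809056.
u = 0.0558/0.0809056 = 0.68969, so the speed is 0.690c.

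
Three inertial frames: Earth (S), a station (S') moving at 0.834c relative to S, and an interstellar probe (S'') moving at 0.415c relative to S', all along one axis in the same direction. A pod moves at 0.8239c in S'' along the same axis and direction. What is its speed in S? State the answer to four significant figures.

Compose velocities in two stages. Stage 1 (into S'): u₁ = (0.8239+0.415)/(1+0.8239×0.415) = 0.92323.
Stage 2 (into S): u = (0.92323+0.834)/(1+0.92323×0.834) = 0.9928, so the speed is 0.9928c.

0.9928c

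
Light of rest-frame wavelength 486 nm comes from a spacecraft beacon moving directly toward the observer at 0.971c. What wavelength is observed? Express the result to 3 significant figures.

59.0 nm

Relativistic Doppler for wavelength: λ_obs = λ_src · √((1−β)/(1+β)).
With β = 0.971: factor = √(0.029/1.971) = 0.1213.
λ_obs = 486 × 0.1213 = 59.0 nm.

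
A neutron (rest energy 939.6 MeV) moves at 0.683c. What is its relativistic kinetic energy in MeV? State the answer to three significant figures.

γ = 1/√(1 − β²) = 1/√(1 − 0.466489) = 1/√0.533511 = 1/0.730418 = 1.36908.
Kinetic energy: K = (γ − 1)mc² = (1.36908 − 1) × 939.6 MeV = 0.36908 × 939.6 = 347 MeV.

347 MeV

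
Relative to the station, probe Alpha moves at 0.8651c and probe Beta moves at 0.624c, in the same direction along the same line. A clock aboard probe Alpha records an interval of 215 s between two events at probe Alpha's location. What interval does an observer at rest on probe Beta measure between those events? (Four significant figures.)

Speed of probe Alpha in probe Beta's frame: u = (v_A − v_B)/(1 − v_A v_B/c²) = (0.8651 − 0.624)/(1 − 0.8651×0.624) = 0.2411/0.4601776 = 0.52393; |u| = 0.52393c.
At |u| = 0.52393c, γ = (1 − 0.274503)^(−1/2) = 1.174.
Probe Alpha's interval is proper; time dilation gives Δt_B = γΔτ = 1.174 × 215 s = 252.4 s.

252.4 s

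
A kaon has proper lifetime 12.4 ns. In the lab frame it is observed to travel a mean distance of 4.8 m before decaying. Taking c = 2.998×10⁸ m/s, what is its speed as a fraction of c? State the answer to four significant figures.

0.7906c

d = βγcτ ⇒ βγ = d/(cτ) = 4.800 m / (3.71752 m) = 1.2912.
β = (βγ)/√(1+(βγ)²) = 1.2912/√2.6672 = 0.7906.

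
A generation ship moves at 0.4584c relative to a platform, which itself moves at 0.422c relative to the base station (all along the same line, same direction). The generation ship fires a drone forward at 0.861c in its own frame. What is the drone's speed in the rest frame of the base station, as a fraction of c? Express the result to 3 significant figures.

Compose velocities in two stages. Stage 1 (into S'): u₁ = (0.861+0.4584)/(1+0.861×0.4584) = 0.94602.
Stage 2 (into S): u = (0.94602+0.422)/(1+0.94602×0.422) = 0.9777, so the speed is 0.978c.

0.978c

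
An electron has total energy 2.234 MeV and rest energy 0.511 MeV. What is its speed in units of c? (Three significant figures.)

Total energy E = γmc² gives γ = 2.234/0.511 = 4.3718.
Hence β = √(1 − 1/γ²) = √(1 − 0.0523214) = √0.9476786 = 0.973.

0.973c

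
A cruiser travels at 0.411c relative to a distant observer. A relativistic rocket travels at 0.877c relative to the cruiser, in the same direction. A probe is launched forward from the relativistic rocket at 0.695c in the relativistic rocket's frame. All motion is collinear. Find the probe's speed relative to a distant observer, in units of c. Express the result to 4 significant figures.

0.9902c

Compose velocities in two stages. Stage 1 (into S'): u₁ = (0.695+0.877)/(1+0.695×0.877) = 0.97669.
Stage 2 (into S): u = (0.97669+0.411)/(1+0.97669×0.411) = 0.9902, so the speed is 0.9902c.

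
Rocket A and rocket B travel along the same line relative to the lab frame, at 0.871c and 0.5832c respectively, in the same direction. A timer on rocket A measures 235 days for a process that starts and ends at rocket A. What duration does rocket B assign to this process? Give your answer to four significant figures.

289.7 days

The velocity of rocket A relative to rocket B is (0.871 − 0.5832)c / (1 − 0.871×0.5832) = 0.58492c; relative speed 0.58492c.
γ for this relative speed: γ = 1/√(1 − 0.342131) = 1.2329.
The clock on rocket A records proper time, so rocket B measures Δt = γΔτ = 1.2329 × 235 = 289.7 days.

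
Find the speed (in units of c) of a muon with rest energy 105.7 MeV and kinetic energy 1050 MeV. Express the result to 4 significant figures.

0.9958c

K = (γ−1)mc², so γ = 1 + 1050/105.7 = 10.934.
Then v/c = √(1 − γ⁻²) = √(1 − 0.00836454) = √0.99163546 = 0.9958.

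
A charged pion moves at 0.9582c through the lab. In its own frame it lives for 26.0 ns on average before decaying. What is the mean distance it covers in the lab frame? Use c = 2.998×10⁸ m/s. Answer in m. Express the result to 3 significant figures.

26.1 m

Lorentz factor: γ = (1 − 0.91814724)^(−1/2) = 3.4953.
Lab-frame lifetime: Δt = γτ = 3.4953 × 26.0 ns = 90.878 ns.
Distance: d = vΔt = 0.9582 × 2.998×10⁸ m/s × 9.0878×10^-8 s = 26.1 m.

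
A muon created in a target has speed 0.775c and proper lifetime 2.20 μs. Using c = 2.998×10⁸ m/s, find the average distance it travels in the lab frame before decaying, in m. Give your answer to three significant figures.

β² = 0.600625, so γ = 1/√0.399375 = 1.5824.
Lab-frame lifetime: Δt = γτ = 1.5824 × 2.20 μs = 3.4813 μs.
Distance: d = vΔt = 0.775 × 2.998×10⁸ m/s × 3.4813×10^-6 s = 809 m.

809 m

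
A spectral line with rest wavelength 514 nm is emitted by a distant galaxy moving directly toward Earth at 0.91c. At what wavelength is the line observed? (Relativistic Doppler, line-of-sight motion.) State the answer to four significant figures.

111.6 nm

Relativistic Doppler for wavelength: λ_obs = λ_src · √((1−β)/(1+β)).
With β = 0.91: factor = √(0.09/1.91) = 0.21707.
λ_obs = 514 × 0.21707 = 111.6 nm.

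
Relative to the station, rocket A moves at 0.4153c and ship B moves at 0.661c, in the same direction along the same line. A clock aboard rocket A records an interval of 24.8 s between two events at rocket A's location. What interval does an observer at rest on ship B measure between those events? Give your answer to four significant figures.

Speed of rocket A in ship B's frame: u = (v_A − v_B)/(1 − v_A v_B/c²) = (0.4153 − 0.661)/(1 − 0.4153×0.661) = −0.2457/0.7254867 = −0.33867; |u| = 0.33867c.
At |u| = 0.33867c, γ = (1 − 0.114697)^(−1/2) = 1.0628.
Rocket A's interval is proper; time dilation gives Δt_B = γΔτ = 1.0628 × 24.8 s = 26.36 s.

26.36 s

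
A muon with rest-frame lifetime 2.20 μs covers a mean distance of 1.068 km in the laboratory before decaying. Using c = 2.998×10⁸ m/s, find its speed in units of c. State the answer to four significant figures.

d = βγcτ ⇒ βγ = d/(cτ) = 1068 m / (659.56 m) = 1.6193.
β = (βγ)/√(1+(βγ)²) = 1.6193/√3.62213 = 0.8508.

0.8508c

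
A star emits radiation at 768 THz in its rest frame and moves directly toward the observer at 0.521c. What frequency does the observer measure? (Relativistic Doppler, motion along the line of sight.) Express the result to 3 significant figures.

Relativistic Doppler (source moving toward): f_obs = f_src · √((1+β)/(1−β)).
With β = 0.521: factor = √(1.521/0.479) = 1.782.
f_obs = 768 × 1.782 = 1370 THz.

1370 THz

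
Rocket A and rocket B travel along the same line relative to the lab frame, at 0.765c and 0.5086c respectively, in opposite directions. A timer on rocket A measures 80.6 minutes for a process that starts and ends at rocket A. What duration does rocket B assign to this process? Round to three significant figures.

202 minutes

The velocity of rocket A relative to rocket B is (0.765 + 0.5086)c / (1 + 0.765×0.5086) = 0.91687c; relative speed 0.91687c.
At |u| = 0.91687c, γ = (1 − 0.840651)^(−1/2) = 2.5051.
The clock on rocket A records proper time, so rocket B measures Δt = γΔτ = 2.5051 × 80.6 = 202 minutes.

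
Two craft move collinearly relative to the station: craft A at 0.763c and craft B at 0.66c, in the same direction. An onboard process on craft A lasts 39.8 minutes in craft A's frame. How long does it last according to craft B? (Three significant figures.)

The velocity of craft A relative to craft B is (0.763 − 0.66)c / (1 − 0.763×0.66) = 0.20749c; relative speed 0.20749c.
At |u| = 0.20749c, γ = (1 − 0.0430521)^(−1/2) = 1.0222.
Craft A's interval is proper; time dilation gives Δt_B = γΔτ = 1.0222 × 39.8 minutes = 40.7 minutes.

40.7 minutes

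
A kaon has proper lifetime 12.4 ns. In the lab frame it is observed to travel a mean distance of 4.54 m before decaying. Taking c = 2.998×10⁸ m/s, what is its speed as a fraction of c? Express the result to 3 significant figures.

Let x = d/(cτ) = 4.540 m / (2.998×10⁸ m/s × 1.240×10^-8 s) = 1.2212. Since d = βγcτ, x = βγ = β/√(1−β²).
Solving: β² = x²/(1+x²) = 1.49133/2.49133 = 0.598608, so β = 0.774.

0.774c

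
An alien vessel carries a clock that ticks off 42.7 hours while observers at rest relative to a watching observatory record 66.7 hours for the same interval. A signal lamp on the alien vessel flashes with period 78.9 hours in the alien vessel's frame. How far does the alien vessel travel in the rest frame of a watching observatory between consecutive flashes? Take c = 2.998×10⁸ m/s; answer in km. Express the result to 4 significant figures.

1.022×10^11 km

The time-dilation ratio gives γ = 66.7/42.7 = 1.56206.
β = √(1 − 1/γ²) = 0.76822. Lab-frame period = γτ = 1.56206×78.9 hours = 123.25 hours. Distance = βc × γτ = 0.76822 × 2.998×10⁸ m/s × 443700 s = 1.0219×10^14 m = 1.022×10^11 km.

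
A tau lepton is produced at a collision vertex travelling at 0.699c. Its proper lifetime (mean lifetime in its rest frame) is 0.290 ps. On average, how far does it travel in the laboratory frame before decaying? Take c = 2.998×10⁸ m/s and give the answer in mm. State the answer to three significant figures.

With β = 0.699, γ = 1/√(1 − 0.699²) = 1/√0.511399 = 1.3984.
Lab-frame lifetime: Δt = γτ = 1.3984 × 0.290 ps = 0.40554 ps.
Distance: d = vΔt = 0.699 × 2.998×10⁸ m/s × 4.0554×10^-13 s = 8.50×10^-5 m = 0.0850 mm.

0.0850 mm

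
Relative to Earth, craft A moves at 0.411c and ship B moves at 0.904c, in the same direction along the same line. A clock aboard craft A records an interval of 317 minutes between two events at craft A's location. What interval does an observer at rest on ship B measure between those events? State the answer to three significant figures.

Speed of craft A in ship B's frame: u = (v_A − v_B)/(1 − v_A v_B/c²) = (0.411 − 0.904)/(1 − 0.411×0.904) = −0.493/0.628456 = −0.78446; |u| = 0.78446c.
γ for this relative speed: γ = 1/√(1 − 0.615377) = 1.6124.
Craft A's interval is proper; time dilation gives Δt_B = γΔτ = 1.6124 × 317 minutes = 511 minutes.

511 minutes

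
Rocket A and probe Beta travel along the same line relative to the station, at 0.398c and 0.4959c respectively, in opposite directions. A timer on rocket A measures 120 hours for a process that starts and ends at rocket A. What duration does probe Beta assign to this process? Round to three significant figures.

180 hours

Speed of rocket A in probe Beta's frame: u = (v_A + v_B)/(1 + v_A v_B/c²) = (0.398 + 0.4959)/(1 + 0.398×0.4959) = 0.8939/1.1973682 = 0.74655; |u| = 0.74655c.
γ for this relative speed: γ = 1/√(1 − 0.557337) = 1.503.
The clock on rocket A records proper time, so probe Beta measures Δt = γΔτ = 1.503 × 120 = 180 hours.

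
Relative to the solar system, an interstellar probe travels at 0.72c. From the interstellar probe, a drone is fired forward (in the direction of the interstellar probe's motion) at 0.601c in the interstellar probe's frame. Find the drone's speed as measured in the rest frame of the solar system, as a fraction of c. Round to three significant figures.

In units of c, u = (u' + v)/(1 + u'v) with u' = 0.601 and v = 0.72.
Numerator: 0.601 + 0.72 = 1.321. Denominator: 1 + (0.601)(0.72) = 1.43272.
u = 1.321/1.43272 = 0.92202, so the speed is 0.922c.

0.922c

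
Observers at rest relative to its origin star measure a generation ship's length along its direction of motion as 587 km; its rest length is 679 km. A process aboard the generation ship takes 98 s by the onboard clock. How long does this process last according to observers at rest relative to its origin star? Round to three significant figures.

113 s

Length contraction gives γ = L₀/L = 679/587 = 1.15673.
The same γ dilates the second interval: 1.15673 × 98 s = 113 s.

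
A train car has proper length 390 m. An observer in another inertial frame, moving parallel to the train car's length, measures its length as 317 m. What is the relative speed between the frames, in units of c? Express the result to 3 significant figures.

0.583c

Length contraction gives γ = L₀/L = 390/317 = 1.2303.
β = √(1 − 1/γ²) = √0.33934 = 0.583.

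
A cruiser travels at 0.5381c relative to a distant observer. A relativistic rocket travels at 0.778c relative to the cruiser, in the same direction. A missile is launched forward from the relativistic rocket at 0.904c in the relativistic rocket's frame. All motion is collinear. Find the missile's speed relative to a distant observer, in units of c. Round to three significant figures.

Compose velocities in two stages. Stage 1 (into S'): u₁ = (0.904+0.778)/(1+0.904×0.778) = 0.98749.
Stage 2 (into S): u = (0.98749+0.5381)/(1+0.98749×0.5381) = 0.99623, so the speed is 0.996c.

0.996c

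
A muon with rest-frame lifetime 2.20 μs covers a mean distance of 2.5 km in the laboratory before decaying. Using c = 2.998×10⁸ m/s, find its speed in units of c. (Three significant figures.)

d = βγcτ ⇒ βγ = d/(cτ) = 2500 m / (659.56 m) = 3.7904.
β = (βγ)/√(1+(βγ)²) = 3.7904/√15.3671 = 0.967.

0.967c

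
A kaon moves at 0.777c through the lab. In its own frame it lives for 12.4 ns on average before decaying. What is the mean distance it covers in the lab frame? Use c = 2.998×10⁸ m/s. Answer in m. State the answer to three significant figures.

4.59 m

γ = 1/√(1 − β²) = 1/√(1 − 0.603729) = 1/√0.396271 = 1/0.629501 = 1.5886.
Lab-frame lifetime: Δt = γτ = 1.5886 × 12.4 ns = 19.699 ns.
Distance: d = vΔt = 0.777 × 2.998×10⁸ m/s × 1.9699×10^-8 s = 4.59 m.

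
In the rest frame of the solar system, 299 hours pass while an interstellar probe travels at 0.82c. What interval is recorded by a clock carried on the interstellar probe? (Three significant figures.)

171 hours

With β = 0.82, γ = 1/√(1 − 0.82²) = 1/√0.3276 = 1.7471.
The moving clock records proper time: Δτ = Δt/γ = 299/1.7471 = 171 hours.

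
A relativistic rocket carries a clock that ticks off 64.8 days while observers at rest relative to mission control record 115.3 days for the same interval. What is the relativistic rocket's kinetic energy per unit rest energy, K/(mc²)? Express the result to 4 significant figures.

0.7793

The time-dilation ratio gives γ = 115.3/64.8 = 1.77932.
Since K = (γ−1)mc², K/(mc²) = 1.77932 − 1 = 0.7793.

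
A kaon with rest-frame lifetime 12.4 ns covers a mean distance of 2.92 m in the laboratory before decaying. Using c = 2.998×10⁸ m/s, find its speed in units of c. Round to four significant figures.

d = βγcτ ⇒ βγ = d/(cτ) = 2.920 m / (3.71752 m) = 0.78547.
β = (βγ)/√(1+(βγ)²) = 0.78547/√1.616963 = 0.6177.

0.6177c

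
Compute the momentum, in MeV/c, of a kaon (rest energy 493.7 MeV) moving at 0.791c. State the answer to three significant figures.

638 MeV/c

With β = 0.791, γ = 1/√(1 − 0.791²) = 1/√0.374319 = 1.6345.
Momentum: p = γβ·mc = 1.6345 × 0.791 × 493.7 MeV/c = 638 MeV/c.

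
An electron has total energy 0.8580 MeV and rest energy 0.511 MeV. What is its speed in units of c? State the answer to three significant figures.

0.803c

γ = E/(mc²) = 0.8580/0.511 = 1.6791.
β = √(1 − 1/γ²) = √(1 − 0.354688) = √0.645312 = 0.803.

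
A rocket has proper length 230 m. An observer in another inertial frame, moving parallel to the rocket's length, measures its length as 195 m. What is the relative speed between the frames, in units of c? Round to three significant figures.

0.530c

Length contraction gives γ = L₀/L = 230/195 = 1.1795.
β = √(1 − 1/γ²) = √0.281207 = 0.530.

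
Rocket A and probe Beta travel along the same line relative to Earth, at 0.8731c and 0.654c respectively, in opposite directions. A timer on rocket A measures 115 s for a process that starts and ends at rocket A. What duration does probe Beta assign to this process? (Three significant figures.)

The velocity of rocket A relative to probe Beta is (0.8731 + 0.654)c / (1 + 0.8731×0.654) = 0.97205c; relative speed 0.97205c.
γ for this relative speed: γ = 1/√(1 − 0.944881) = 4.2594.
The clock on rocket A records proper time, so probe Beta measures Δt = γΔτ = 4.2594 × 115 = 490 s.

490 s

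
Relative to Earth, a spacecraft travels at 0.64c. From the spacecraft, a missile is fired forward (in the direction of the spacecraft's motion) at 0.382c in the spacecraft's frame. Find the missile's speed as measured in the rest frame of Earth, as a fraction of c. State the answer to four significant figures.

0.8212c

In units of c, u = (u' + v)/(1 + u'v) with u' = 0.382 and v = 0.64.
Numerator: 0.382 + 0.64 = 1.022. Denominator: 1 + (0.382)(0.64) = 1.24448.
u = 1.022/1.24448 = 0.82123, so the speed is 0.8212c.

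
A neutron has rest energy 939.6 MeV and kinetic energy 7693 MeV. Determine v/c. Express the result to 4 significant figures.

γ = 1 + K/(mc²) = 1 + 7693/939.6 = 9.1875.
β = √(1 − 1/γ²) = √(1 − 0.0118469) = √0.9881531 = 0.9941.

0.9941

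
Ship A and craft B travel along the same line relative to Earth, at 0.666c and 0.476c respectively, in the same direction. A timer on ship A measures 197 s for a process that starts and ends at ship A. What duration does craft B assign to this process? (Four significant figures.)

205.1 s

Speed of ship A in craft B's frame: u = (v_A − v_B)/(1 − v_A v_B/c²) = (0.666 − 0.476)/(1 − 0.666×0.476) = 0.19/0.682984 = 0.27819; |u| = 0.27819c.
γ for this relative speed: γ = 1/√(1 − 0.0773897) = 1.0411.
The clock on ship A records proper time, so craft B measures Δt = γΔτ = 1.0411 × 197 = 205.1 s.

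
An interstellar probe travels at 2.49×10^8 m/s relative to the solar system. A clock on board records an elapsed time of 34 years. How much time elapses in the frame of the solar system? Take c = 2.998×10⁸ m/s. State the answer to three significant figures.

β = v/c = (2.49×10^8 m/s)/(2.998×10⁸ m/s) = 0.830554.
γ = 1/√(1 − β²) = 1/√(1 − 0.6898199) = 1/√0.3101801 = 1/0.556938 = 1.7955.
Time dilation: Δt = γ·Δτ = 1.7955 × 34 = 61.0 years.

61.0 years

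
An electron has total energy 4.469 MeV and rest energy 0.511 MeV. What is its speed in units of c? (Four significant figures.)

Total energy E = γmc² gives γ = 4.469/0.511 = 8.7456.
Hence β = √(1 − 1/γ²) = √(1 − 0.0130744) = √0.9869256 = 0.9934.

0.9934c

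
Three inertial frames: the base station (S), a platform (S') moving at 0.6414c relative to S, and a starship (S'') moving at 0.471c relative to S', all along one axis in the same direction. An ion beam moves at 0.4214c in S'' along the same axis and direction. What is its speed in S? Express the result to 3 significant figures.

0.938c

Apply u = (u'+v)/(1+u'v) twice. Ion beam in the platform frame: (0.4214+0.471)/(1+0.4214·0.471) = 0.8924/1.1984794 = 0.74461c.
That velocity, transformed to the rest frame of the base station: (0.74461+0.6414)/(1+0.74461·0.6414) = 1.38601/1.477592854 = 0.93802c.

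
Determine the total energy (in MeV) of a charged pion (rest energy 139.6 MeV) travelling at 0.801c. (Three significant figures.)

233 MeV

Lorentz factor: γ = (1 − 0.641601)^(−1/2) = 1.6704.
Total energy: E = γmc² = 1.6704 × 139.6 MeV = 233 MeV.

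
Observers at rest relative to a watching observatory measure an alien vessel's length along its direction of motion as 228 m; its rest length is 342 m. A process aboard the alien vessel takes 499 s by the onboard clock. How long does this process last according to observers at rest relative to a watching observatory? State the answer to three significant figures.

748 s

From L = L₀/γ: γ = 342/228 = 1.5.
The same γ dilates the second interval: 1.5 × 499 s = 748 s.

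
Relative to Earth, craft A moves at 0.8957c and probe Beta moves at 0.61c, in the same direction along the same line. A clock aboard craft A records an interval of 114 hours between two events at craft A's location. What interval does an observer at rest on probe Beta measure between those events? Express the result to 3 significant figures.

The velocity of craft A relative to probe Beta is (0.8957 − 0.61)c / (1 − 0.8957×0.61) = 0.62982c; relative speed 0.62982c.
At |u| = 0.62982c, γ = (1 − 0.396673)^(−1/2) = 1.2874.
The clock on craft A records proper time, so probe Beta measures Δt = γΔτ = 1.2874 × 114 = 147 hours.

147 hours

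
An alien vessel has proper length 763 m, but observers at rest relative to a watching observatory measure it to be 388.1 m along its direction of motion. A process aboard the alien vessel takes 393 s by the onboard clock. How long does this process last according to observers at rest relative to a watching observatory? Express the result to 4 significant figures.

γ = L₀/L = 763/388.1 = 1.96599.
The same γ dilates the second interval: 1.96599 × 393 s = 772.6 s.

772.6 s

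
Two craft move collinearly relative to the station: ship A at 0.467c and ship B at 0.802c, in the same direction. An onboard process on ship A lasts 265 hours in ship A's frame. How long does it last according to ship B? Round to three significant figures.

The velocity of ship A relative to ship B is (0.467 − 0.802)c / (1 − 0.467×0.802) = −0.5356c; relative speed 0.5356c.
γ for this relative speed: γ = 1/√(1 − 0.286867) = 1.1842.
The clock on ship A records proper time, so ship B measures Δt = γΔτ = 1.1842 × 265 = 314 hours.

314 hours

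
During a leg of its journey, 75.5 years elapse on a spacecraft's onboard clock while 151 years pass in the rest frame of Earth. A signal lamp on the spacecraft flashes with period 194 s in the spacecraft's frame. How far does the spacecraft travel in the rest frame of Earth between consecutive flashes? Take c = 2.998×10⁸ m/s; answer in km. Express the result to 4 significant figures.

γ = Δt/Δτ = 151/75.5 = 2.
β = √(1 − 1/γ²) = 0.86603. Lab-frame period = γτ = 2×194 s = 388 s. Distance = βc × γτ = 0.86603 × 2.998×10⁸ m/s × 388 s = 1.0074×10^11 m = 1.007×10^8 km.

1.007×10^8 km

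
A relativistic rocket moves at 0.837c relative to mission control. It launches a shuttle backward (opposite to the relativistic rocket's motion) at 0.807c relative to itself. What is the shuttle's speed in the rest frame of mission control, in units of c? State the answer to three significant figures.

0.0924c

In units of c, u = (u' + v)/(1 + u'v) with u' = −0.807 and v = 0.837.
Numerator: −0.807 + 0.837 = 0.03. Denominator: 1 + (−0.807)(0.837) = 0.324541.
u = 0.03/0.324541 = 0.092438, so the speed is 0.0924c.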